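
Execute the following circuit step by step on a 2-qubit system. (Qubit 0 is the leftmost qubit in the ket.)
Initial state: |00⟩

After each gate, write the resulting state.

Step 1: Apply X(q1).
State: |01⟩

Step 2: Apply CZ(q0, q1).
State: |01⟩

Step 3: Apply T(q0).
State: |01⟩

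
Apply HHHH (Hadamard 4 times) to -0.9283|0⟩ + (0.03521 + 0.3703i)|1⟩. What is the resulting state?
-0.9283|0⟩ + (0.03521 + 0.3703i)|1⟩

H² = I, so an even number of Hadamards cancels: H^4 = I and the state is unchanged.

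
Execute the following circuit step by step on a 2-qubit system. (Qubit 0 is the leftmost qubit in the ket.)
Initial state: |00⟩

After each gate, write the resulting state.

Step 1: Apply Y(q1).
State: i|01⟩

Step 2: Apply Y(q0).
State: -|11⟩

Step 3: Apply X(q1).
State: -|10⟩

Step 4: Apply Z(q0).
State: |10⟩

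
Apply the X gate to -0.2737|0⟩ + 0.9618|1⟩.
0.9618|0⟩ - 0.2737|1⟩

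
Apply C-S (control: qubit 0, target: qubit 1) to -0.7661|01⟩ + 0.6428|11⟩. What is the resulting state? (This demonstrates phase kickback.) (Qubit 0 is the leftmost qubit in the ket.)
-0.7661|01⟩ + 0.6428i|11⟩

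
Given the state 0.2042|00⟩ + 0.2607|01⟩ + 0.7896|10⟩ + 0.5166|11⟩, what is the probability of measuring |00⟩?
0.0417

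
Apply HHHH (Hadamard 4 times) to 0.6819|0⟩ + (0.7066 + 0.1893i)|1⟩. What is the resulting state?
0.6819|0⟩ + (0.7066 + 0.1893i)|1⟩

H² = I, so an even number of Hadamards cancels: H^4 = I and the state is unchanged.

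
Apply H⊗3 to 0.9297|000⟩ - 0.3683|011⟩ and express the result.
0.1985|000⟩ + 0.4589|001⟩ + 0.4589|010⟩ + 0.1985|011⟩ + 0.1985|100⟩ + 0.4589|101⟩ + 0.4589|110⟩ + 0.1985|111⟩

H⊗3 gives amp(|y⟩) = (1/2√2) Σ_x (−1)^(x·y) amp(|x⟩), where x·y is the number of positions in which both x and y have a 1.
|000⟩: (0.9297 - 0.3683)/(2√2) = 0.1985
|001⟩: (0.9297 + 0.3683)/(2√2) = 0.4589
|010⟩: (0.9297 + 0.3683)/(2√2) = 0.4589
|011⟩: (0.9297 - 0.3683)/(2√2) = 0.1985
|100⟩: (0.9297 - 0.3683)/(2√2) = 0.1985
|101⟩: (0.9297 + 0.3683)/(2√2) = 0.4589
|110⟩: (0.9297 + 0.3683)/(2√2) = 0.4589
|111⟩: (0.9297 - 0.3683)/(2√2) = 0.1985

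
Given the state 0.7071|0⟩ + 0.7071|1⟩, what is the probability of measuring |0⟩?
0.5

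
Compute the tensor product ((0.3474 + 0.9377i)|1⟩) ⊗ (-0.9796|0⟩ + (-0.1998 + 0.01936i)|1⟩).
(-0.3403 - 0.9186i)|10⟩ + (-0.08756 - 0.1806i)|11⟩

amp(|b₁b₂…⟩) = product of the factor amplitudes for bits b₁, b₂, …; only kets whose every factor amplitude is nonzero survive.
|10⟩: (0.3474 + 0.9377i)(-0.9796) = (-0.3403 - 0.9186i)
|11⟩: (0.3474 + 0.9377i)(-0.1998 + 0.01936i) = (-0.08756 - 0.1806i)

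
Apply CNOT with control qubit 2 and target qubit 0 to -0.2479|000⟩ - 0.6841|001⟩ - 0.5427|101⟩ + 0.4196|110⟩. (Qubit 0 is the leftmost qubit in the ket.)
-0.2479|000⟩ - 0.5427|001⟩ - 0.6841|101⟩ + 0.4196|110⟩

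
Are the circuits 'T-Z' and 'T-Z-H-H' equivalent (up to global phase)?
Yes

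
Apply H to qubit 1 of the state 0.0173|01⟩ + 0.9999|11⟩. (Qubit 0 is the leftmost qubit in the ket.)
0.01223|00⟩ - 0.01223|01⟩ + 0.707|10⟩ - 0.707|11⟩

H on qubit 1 mixes each pair of kets that differ only in qubit 1: amplitudes (a, b) of (|…0…⟩, |…1…⟩) become ((a + b)/√2, (a − b)/√2). Kets absent from the input have amplitude 0.
(|00⟩, |01⟩): (a, b) = (0, 0.0173) → (0.01223, -0.01223)
(|10⟩, |11⟩): (a, b) = (0, 0.9999) → (0.707, -0.707)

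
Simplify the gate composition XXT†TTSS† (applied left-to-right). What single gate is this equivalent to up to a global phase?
T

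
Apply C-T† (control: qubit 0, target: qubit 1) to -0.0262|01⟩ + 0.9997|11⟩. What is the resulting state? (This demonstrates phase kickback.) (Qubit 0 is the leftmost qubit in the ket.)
-0.0262|01⟩ + (0.7069 - 0.7069i)|11⟩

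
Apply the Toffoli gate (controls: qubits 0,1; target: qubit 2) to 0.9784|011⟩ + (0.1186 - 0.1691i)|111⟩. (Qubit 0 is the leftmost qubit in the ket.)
0.9784|011⟩ + (0.1186 - 0.1691i)|110⟩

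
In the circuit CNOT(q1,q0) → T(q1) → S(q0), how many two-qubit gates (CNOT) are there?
1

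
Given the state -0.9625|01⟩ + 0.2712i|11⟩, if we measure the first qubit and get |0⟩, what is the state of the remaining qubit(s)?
-|1⟩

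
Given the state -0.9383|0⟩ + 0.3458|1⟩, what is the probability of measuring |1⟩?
0.1196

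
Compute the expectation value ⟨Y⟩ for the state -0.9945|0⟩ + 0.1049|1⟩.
0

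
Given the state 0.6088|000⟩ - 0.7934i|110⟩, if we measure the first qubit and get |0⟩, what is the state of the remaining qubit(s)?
|00⟩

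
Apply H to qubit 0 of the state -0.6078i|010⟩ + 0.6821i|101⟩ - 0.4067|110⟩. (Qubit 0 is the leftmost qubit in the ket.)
0.4823i|001⟩ + (-0.2876 - 0.4298i)|010⟩ - 0.4823i|101⟩ + (0.2876 - 0.4298i)|110⟩

H on qubit 0 mixes each pair of kets that differ only in qubit 0: amplitudes (a, b) of (|…0…⟩, |…1…⟩) become ((a + b)/√2, (a − b)/√2). Kets absent from the input have amplitude 0.
(|001⟩, |101⟩): (a, b) = (0, 0.6821i) → (0.4823i, -0.4823i)
(|010⟩, |110⟩): (a, b) = (-0.6078i, -0.4067) → ((-0.2876 - 0.4298i), (0.2876 - 0.4298i))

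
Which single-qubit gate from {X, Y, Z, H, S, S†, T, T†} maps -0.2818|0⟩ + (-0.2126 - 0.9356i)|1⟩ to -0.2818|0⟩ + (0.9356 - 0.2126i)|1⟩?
S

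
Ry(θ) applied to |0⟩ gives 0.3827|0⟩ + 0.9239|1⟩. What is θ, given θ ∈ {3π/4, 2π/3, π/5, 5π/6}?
3π/4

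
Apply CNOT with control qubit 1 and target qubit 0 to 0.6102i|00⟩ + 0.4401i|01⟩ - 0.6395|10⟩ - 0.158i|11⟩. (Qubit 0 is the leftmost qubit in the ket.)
0.6102i|00⟩ - 0.158i|01⟩ - 0.6395|10⟩ + 0.4401i|11⟩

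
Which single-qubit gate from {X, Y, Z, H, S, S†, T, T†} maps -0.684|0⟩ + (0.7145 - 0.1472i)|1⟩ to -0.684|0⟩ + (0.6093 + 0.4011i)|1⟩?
T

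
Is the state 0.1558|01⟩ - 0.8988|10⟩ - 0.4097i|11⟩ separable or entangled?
Entangled

Writing the state as a|00⟩ + b|01⟩ + c|10⟩ + d|11⟩, it is a product state iff ad − bc = 0.
Here (a, b, c, d) = (0, 0.1558, -0.8988, -0.4097i): ad − bc = (0)(-0.4097i) − (0.1558)(-0.8988) = 0.14 ≠ 0, so the state is entangled.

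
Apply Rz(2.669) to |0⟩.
(0.2341 - 0.9722i)|0⟩

Rz(2.669) = [[e^(−iθ/2), 0], [0, e^(iθ/2)]] with e^(±iθ/2) = cos(θ/2) ± i·sin(θ/2); θ = 2.669, cos(θ/2) ≈ 0.234103, sin(θ/2) ≈ 0.972212.
With a = amp(|0⟩) = 1 and b = amp(|1⟩) = 0:
new amp(|0⟩) = (0.234103 - 0.972212i)·a = (0.2341 - 0.9722i)
new amp(|1⟩) = (0.234103 + 0.972212i)·b = 0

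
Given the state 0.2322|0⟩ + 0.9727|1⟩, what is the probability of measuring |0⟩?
0.05392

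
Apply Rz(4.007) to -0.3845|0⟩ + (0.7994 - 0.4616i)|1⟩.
(0.1612 + 0.3491i)|0⟩ + (0.08385 + 0.9193i)|1⟩

Rz(4.007) = [[e^(−iθ/2), 0], [0, e^(iθ/2)]] with e^(±iθ/2) = cos(θ/2) ± i·sin(θ/2); θ = 4.007, cos(θ/2) ≈ -0.419327, sin(θ/2) ≈ 0.907835.
With a = amp(|0⟩) = -0.3845 and b = amp(|1⟩) = (0.7994 - 0.4616i):
new amp(|0⟩) = (-0.419327 - 0.907835i)·a = (0.1612 + 0.3491i)
new amp(|1⟩) = (-0.419327 + 0.907835i)·b = (0.08385 + 0.9193i)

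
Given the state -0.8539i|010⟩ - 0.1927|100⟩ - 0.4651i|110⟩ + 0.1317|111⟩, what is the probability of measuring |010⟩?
0.7291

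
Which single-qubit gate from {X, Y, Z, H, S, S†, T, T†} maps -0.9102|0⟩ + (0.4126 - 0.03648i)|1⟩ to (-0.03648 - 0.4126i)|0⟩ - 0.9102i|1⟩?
Y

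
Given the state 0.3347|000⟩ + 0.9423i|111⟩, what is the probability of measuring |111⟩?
0.8879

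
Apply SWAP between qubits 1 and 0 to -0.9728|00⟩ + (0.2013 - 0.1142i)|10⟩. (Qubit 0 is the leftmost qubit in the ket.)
-0.9728|00⟩ + (0.2013 - 0.1142i)|01⟩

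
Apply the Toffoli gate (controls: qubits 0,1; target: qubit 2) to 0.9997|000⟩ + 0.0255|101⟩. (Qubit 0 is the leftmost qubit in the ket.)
0.9997|000⟩ + 0.0255|101⟩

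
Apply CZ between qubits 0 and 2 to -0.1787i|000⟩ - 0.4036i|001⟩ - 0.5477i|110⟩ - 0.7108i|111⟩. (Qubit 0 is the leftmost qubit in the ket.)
-0.1787i|000⟩ - 0.4036i|001⟩ - 0.5477i|110⟩ + 0.7108i|111⟩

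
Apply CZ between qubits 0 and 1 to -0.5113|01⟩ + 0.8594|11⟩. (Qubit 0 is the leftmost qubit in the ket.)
-0.5113|01⟩ - 0.8594|11⟩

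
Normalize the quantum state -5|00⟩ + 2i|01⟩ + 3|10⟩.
-0.8111|00⟩ + 0.3244i|01⟩ + 0.4867|10⟩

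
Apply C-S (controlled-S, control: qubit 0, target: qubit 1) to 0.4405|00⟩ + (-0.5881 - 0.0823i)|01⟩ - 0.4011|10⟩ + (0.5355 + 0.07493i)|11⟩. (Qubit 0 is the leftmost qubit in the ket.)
0.4405|00⟩ + (-0.5881 - 0.0823i)|01⟩ - 0.4011|10⟩ + (-0.07493 + 0.5355i)|11⟩

C-S leaves the control-|0⟩ kets |00⟩, |01⟩ unchanged and applies S to qubit 1 on the control-|1⟩ pair (|10⟩, |11⟩).
S = [[1, 0], [0, i]].
With a = amp(|10⟩) = -0.4011 and b = amp(|11⟩) = (0.5355 + 0.07493i):
new amp(|10⟩) = (1)·a = -0.4011
new amp(|11⟩) = (i)·b = (-0.07493 + 0.5355i)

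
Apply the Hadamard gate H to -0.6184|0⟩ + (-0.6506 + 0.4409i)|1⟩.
(-0.8973 + 0.3118i)|0⟩ + (0.02277 - 0.3118i)|1⟩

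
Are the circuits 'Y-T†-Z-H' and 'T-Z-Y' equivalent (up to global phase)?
No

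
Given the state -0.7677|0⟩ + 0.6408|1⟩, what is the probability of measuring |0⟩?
0.5894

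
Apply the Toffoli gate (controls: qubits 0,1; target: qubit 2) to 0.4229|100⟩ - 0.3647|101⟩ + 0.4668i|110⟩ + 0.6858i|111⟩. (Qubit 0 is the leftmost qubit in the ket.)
0.4229|100⟩ - 0.3647|101⟩ + 0.6858i|110⟩ + 0.4668i|111⟩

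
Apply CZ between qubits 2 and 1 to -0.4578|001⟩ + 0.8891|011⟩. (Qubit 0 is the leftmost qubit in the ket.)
-0.4578|001⟩ - 0.8891|011⟩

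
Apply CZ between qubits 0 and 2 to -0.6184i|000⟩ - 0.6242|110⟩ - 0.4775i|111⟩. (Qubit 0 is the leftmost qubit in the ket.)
-0.6184i|000⟩ - 0.6242|110⟩ + 0.4775i|111⟩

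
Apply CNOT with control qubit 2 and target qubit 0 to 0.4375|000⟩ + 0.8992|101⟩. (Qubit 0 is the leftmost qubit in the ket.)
0.4375|000⟩ + 0.8992|001⟩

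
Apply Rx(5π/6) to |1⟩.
-0.9659i|0⟩ + 0.2588|1⟩

Rx(5π/6) = [[cos(θ/2), −i·sin(θ/2)], [−i·sin(θ/2), cos(θ/2)]]; θ = 5π/6, cos(θ/2) ≈ 0.258819, sin(θ/2) ≈ 0.965926.
With a = amp(|0⟩) = 0 and b = amp(|1⟩) = 1:
new amp(|0⟩) = (0.258819)·a + (-0.965926i)·b = -0.9659i
new amp(|1⟩) = (-0.965926i)·a + (0.258819)·b = 0.2588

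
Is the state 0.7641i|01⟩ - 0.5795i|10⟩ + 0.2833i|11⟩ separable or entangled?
Entangled

Writing the state as a|00⟩ + b|01⟩ + c|10⟩ + d|11⟩, it is a product state iff ad − bc = 0.
Here (a, b, c, d) = (0, 0.7641i, -0.5795i, 0.2833i): ad − bc = (0)(0.2833i) − (0.7641i)(-0.5795i) = -0.4428 ≠ 0, so the state is entangled.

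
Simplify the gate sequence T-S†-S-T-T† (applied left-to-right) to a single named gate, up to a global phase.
T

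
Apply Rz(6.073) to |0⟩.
(-0.9945 - 0.1049i)|0⟩

Rz(6.073) = [[e^(−iθ/2), 0], [0, e^(iθ/2)]] with e^(±iθ/2) = cos(θ/2) ± i·sin(θ/2); θ = 6.073, cos(θ/2) ≈ -0.994483, sin(θ/2) ≈ 0.104899.
With a = amp(|0⟩) = 1 and b = amp(|1⟩) = 0:
new amp(|0⟩) = (-0.994483 - 0.104899i)·a = (-0.9945 - 0.1049i)
new amp(|1⟩) = (-0.994483 + 0.104899i)·b = 0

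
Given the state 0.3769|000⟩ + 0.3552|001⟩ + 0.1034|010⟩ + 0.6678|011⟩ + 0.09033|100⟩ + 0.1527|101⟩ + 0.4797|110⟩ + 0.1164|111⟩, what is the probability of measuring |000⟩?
0.1421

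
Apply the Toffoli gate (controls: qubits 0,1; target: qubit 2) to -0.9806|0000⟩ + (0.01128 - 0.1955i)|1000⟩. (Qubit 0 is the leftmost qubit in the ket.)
-0.9806|0000⟩ + (0.01128 - 0.1955i)|1000⟩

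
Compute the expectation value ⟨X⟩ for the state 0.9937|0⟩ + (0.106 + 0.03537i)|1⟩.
0.2107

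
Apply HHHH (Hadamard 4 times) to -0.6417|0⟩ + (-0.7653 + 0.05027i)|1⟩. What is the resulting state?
-0.6417|0⟩ + (-0.7653 + 0.05027i)|1⟩

H² = I, so an even number of Hadamards cancels: H^4 = I and the state is unchanged.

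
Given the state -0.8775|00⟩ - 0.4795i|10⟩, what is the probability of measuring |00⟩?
0.77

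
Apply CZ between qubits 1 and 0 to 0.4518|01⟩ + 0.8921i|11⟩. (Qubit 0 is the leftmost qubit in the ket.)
0.4518|01⟩ - 0.8921i|11⟩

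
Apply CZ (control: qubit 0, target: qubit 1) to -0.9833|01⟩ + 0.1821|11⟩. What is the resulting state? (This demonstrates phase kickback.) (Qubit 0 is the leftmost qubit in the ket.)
-0.9833|01⟩ - 0.1821|11⟩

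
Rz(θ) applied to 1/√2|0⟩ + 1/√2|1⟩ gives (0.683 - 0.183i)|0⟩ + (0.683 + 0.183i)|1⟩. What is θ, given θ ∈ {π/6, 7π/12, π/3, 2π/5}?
π/6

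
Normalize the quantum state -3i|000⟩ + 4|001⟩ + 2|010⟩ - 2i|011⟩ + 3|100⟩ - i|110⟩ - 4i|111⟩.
-0.3906i|000⟩ + 0.5208|001⟩ + 0.2604|010⟩ - 0.2604i|011⟩ + 0.3906|100⟩ - 0.1302i|110⟩ - 0.5208i|111⟩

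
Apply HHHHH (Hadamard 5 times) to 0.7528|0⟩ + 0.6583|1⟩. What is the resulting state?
0.9978|0⟩ + 0.06682|1⟩

H² = I, so H^5 = H: a single Hadamard. With (a, b) = (0.7528, 0.6583), H gives ((a + b)/√2, (a − b)/√2) = (0.9978, 0.06682).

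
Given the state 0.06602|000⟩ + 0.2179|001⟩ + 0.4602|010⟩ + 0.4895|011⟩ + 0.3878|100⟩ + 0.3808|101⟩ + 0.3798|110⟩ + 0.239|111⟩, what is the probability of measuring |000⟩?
0.004359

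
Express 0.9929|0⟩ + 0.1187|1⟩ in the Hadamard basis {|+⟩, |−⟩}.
0.786|+⟩ + 0.6182|−⟩

With |ψ⟩ = α|0⟩ + β|1⟩, the Hadamard-basis coefficients are ⟨+|ψ⟩ = (α + β)/√2 and ⟨−|ψ⟩ = (α − β)/√2.
Here α = 0.9929, β = 0.1187: (α + β)/√2 = 0.786, (α − β)/√2 = 0.6182.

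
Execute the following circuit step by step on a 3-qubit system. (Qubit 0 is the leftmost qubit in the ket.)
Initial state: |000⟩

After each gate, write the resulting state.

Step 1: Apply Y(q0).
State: i|100⟩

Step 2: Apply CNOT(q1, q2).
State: i|100⟩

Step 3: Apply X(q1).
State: i|110⟩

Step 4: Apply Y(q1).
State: |100⟩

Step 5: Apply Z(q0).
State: -|100⟩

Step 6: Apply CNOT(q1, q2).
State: -|100⟩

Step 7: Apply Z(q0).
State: |100⟩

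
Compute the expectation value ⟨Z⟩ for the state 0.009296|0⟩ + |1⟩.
-0.9999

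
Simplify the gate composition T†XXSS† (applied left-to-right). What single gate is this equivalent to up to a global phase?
T†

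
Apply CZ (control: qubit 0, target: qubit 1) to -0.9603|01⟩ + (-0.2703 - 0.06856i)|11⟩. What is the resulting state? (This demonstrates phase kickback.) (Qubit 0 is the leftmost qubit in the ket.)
-0.9603|01⟩ + (0.2703 + 0.06856i)|11⟩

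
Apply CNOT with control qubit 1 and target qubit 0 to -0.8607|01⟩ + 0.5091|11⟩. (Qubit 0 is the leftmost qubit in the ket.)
0.5091|01⟩ - 0.8607|11⟩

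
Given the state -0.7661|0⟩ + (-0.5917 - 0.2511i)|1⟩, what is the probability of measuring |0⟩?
0.5869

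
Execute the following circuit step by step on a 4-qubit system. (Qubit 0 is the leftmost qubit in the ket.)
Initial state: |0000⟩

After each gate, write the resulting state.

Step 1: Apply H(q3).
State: 1/√2|0000⟩ + 1/√2|0001⟩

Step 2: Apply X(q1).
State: 1/√2|0100⟩ + 1/√2|0101⟩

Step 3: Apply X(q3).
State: 1/√2|0100⟩ + 1/√2|0101⟩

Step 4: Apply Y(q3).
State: -(1/√2)i|0100⟩ + (1/√2)i|0101⟩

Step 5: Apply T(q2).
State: -(1/√2)i|0100⟩ + (1/√2)i|0101⟩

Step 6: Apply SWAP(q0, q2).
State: -(1/√2)i|0100⟩ + (1/√2)i|0101⟩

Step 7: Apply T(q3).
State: -(1/√2)i|0100⟩ + (-1/2 + (1/2)i)|0101⟩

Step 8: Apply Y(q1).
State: -1/√2|0000⟩ + (1/2 + (1/2)i)|0001⟩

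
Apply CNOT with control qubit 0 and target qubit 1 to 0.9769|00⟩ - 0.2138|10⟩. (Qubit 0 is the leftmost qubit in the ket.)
0.9769|00⟩ - 0.2138|11⟩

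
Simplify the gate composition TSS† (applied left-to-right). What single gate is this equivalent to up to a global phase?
T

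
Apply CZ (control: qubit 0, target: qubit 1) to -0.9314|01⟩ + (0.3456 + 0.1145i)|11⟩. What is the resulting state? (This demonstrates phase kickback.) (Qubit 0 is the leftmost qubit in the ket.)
-0.9314|01⟩ + (-0.3456 - 0.1145i)|11⟩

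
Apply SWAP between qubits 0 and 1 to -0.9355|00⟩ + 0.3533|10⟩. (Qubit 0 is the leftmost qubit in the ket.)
-0.9355|00⟩ + 0.3533|01⟩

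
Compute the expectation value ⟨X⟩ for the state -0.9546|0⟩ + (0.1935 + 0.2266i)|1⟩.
-0.3694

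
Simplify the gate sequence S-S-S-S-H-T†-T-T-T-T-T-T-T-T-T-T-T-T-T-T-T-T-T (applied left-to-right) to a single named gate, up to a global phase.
H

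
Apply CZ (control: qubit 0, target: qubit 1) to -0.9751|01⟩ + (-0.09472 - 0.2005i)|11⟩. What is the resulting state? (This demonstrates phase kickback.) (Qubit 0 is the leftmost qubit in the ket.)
-0.9751|01⟩ + (0.09472 + 0.2005i)|11⟩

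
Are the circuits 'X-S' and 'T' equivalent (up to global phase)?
No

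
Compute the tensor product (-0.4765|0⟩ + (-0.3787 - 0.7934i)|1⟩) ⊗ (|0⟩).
-0.4765|00⟩ + (-0.3787 - 0.7934i)|10⟩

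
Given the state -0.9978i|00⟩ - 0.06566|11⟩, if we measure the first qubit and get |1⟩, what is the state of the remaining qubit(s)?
-|1⟩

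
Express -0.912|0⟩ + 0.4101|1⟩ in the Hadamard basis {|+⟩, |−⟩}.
-0.3549|+⟩ - 0.9349|−⟩

With |ψ⟩ = α|0⟩ + β|1⟩, the Hadamard-basis coefficients are ⟨+|ψ⟩ = (α + β)/√2 and ⟨−|ψ⟩ = (α − β)/√2.
Here α = -0.912, β = 0.4101: (α + β)/√2 = -0.3549, (α − β)/√2 = -0.9349.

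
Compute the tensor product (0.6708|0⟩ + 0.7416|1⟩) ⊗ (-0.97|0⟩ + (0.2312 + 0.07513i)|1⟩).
-0.6507|00⟩ + (0.1551 + 0.0504i)|01⟩ - 0.7194|10⟩ + (0.1715 + 0.05572i)|11⟩

amp(|b₁b₂…⟩) = product of the factor amplitudes for bits b₁, b₂, …; only kets whose every factor amplitude is nonzero survive.
|00⟩: (0.6708)(-0.97) = -0.6507
|01⟩: (0.6708)(0.2312 + 0.07513i) = (0.1551 + 0.0504i)
|10⟩: (0.7416)(-0.97) = -0.7194
|11⟩: (0.7416)(0.2312 + 0.07513i) = (0.1715 + 0.05572i)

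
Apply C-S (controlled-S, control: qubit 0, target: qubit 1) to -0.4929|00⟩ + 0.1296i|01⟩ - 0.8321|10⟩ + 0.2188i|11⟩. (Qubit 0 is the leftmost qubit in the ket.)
-0.4929|00⟩ + 0.1296i|01⟩ - 0.8321|10⟩ - 0.2188|11⟩

C-S leaves the control-|0⟩ kets |00⟩, |01⟩ unchanged and applies S to qubit 1 on the control-|1⟩ pair (|10⟩, |11⟩).
S = [[1, 0], [0, i]].
With a = amp(|10⟩) = -0.8321 and b = amp(|11⟩) = 0.2188i:
new amp(|10⟩) = (1)·a = -0.8321
new amp(|11⟩) = (i)·b = -0.2188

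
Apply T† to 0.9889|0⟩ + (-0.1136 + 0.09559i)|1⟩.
0.9889|0⟩ + (-0.01273 + 0.1479i)|1⟩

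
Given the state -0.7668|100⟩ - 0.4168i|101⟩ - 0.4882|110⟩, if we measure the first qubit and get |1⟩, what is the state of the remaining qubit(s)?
-0.7668|00⟩ - 0.4168i|01⟩ - 0.4882|10⟩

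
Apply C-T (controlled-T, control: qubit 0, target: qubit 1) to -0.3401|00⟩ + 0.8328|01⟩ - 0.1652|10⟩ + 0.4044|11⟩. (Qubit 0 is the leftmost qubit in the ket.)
-0.3401|00⟩ + 0.8328|01⟩ - 0.1652|10⟩ + (0.286 + 0.286i)|11⟩

C-T leaves the control-|0⟩ kets |00⟩, |01⟩ unchanged and applies T to qubit 1 on the control-|1⟩ pair (|10⟩, |11⟩).
T = [[1, 0], [0, (1/√2 + (1/√2)i)]].
With a = amp(|10⟩) = -0.1652 and b = amp(|11⟩) = 0.4044:
new amp(|10⟩) = (1)·a = -0.1652
new amp(|11⟩) = (1/√2 + (1/√2)i)·b = (0.286 + 0.286i)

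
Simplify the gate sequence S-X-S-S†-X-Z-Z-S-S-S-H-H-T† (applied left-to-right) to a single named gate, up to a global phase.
T†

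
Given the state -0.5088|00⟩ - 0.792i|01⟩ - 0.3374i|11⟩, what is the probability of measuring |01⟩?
0.6273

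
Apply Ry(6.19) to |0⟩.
-0.9989|0⟩ + 0.04658|1⟩

Ry(6.19) = [[cos(θ/2), −sin(θ/2)], [sin(θ/2), cos(θ/2)]]; θ = 6.19, cos(θ/2) ≈ -0.998915, sin(θ/2) ≈ 0.0465758.
With a = amp(|0⟩) = 1 and b = amp(|1⟩) = 0:
new amp(|0⟩) = (-0.998915)·a + (-0.0465758)·b = -0.9989
new amp(|1⟩) = (0.0465758)·a + (-0.998915)·b = 0.04658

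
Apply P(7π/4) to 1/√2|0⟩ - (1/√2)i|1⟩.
1/√2|0⟩ + (-1/2 - (1/2)i)|1⟩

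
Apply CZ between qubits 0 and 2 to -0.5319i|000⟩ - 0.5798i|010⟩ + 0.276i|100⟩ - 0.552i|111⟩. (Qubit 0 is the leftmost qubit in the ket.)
-0.5319i|000⟩ - 0.5798i|010⟩ + 0.276i|100⟩ + 0.552i|111⟩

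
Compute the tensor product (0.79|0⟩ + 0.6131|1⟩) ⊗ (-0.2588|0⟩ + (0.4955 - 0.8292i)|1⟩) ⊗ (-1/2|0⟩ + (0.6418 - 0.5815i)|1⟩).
0.1022|000⟩ + (-0.1312 + 0.1189i)|001⟩ + (-0.1957 + 0.3275i)|010⟩ + (-0.1297 - 0.648i)|011⟩ + 0.07934|100⟩ + (-0.1018 + 0.09227i)|101⟩ + (-0.1519 + 0.2542i)|110⟩ + (-0.1007 - 0.5029i)|111⟩

amp(|b₁b₂…⟩) = product of the factor amplitudes for bits b₁, b₂, …; only kets whose every factor amplitude is nonzero survive.
|000⟩: (0.79)(-0.2588)(-1/2) = 0.1022
|001⟩: (0.79)(-0.2588)(0.6418 - 0.5815i) = (-0.1312 + 0.1189i)
|010⟩: (0.79)(0.4955 - 0.8292i)(-1/2) = (-0.1957 + 0.3275i)
|011⟩: (0.79)(0.4955 - 0.8292i)(0.6418 - 0.5815i) = (-0.1297 - 0.648i)
|100⟩: (0.6131)(-0.2588)(-1/2) = 0.07934
|101⟩: (0.6131)(-0.2588)(0.6418 - 0.5815i) = (-0.1018 + 0.09227i)
|110⟩: (0.6131)(0.4955 - 0.8292i)(-1/2) = (-0.1519 + 0.2542i)
|111⟩: (0.6131)(0.4955 - 0.8292i)(0.6418 - 0.5815i) = (-0.1007 - 0.5029i)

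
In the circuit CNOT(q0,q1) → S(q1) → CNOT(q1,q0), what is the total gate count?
3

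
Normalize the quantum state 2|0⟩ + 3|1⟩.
0.5547|0⟩ + 0.8321|1⟩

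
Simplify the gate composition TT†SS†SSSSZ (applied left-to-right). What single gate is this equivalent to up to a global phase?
Z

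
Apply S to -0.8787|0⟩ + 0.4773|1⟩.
-0.8787|0⟩ + 0.4773i|1⟩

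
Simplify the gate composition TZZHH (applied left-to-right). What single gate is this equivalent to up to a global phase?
T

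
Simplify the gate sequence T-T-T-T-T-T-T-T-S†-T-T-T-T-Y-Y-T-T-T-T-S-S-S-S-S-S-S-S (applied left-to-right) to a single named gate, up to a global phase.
S†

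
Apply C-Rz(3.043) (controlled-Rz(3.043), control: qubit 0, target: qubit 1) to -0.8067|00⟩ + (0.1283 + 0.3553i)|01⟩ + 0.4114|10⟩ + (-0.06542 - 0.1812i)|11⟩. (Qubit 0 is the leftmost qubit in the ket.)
-0.8067|00⟩ + (0.1283 + 0.3553i)|01⟩ + (0.02027 - 0.4109i)|10⟩ + (0.1778 - 0.07427i)|11⟩

C-Rz(3.043) leaves the control-|0⟩ kets |00⟩, |01⟩ unchanged and applies Rz(3.043) to qubit 1 on the control-|1⟩ pair (|10⟩, |11⟩).
Rz(3.043) = [[e^(−iθ/2), 0], [0, e^(iθ/2)]] with e^(±iθ/2) = cos(θ/2) ± i·sin(θ/2); θ = 3.043, cos(θ/2) ≈ 0.0492764, sin(θ/2) ≈ 0.998785.
With a = amp(|10⟩) = 0.4114 and b = amp(|11⟩) = (-0.06542 - 0.1812i):
new amp(|10⟩) = (0.0492764 - 0.998785i)·a = (0.02027 - 0.4109i)
new amp(|11⟩) = (0.0492764 + 0.998785i)·b = (0.1778 - 0.07427i)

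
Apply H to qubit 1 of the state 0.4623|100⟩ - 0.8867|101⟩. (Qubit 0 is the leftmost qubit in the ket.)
0.3269|100⟩ - 0.627|101⟩ + 0.3269|110⟩ - 0.627|111⟩

H on qubit 1 mixes each pair of kets that differ only in qubit 1: amplitudes (a, b) of (|…0…⟩, |…1…⟩) become ((a + b)/√2, (a − b)/√2). Kets absent from the input have amplitude 0.
(|100⟩, |110⟩): (a, b) = (0.4623, 0) → (0.3269, 0.3269)
(|101⟩, |111⟩): (a, b) = (-0.8867, 0) → (-0.627, -0.627)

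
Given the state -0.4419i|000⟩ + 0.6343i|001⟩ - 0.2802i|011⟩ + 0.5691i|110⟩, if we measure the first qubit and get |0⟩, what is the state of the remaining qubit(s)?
-0.5374i|00⟩ + 0.7714i|01⟩ - 0.3408i|11⟩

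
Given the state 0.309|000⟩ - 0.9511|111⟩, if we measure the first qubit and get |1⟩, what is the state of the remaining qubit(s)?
-|11⟩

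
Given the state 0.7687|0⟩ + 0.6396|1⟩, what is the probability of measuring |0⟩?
0.5909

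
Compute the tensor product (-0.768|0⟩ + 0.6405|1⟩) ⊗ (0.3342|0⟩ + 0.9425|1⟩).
-0.2567|00⟩ - 0.7238|01⟩ + 0.2141|10⟩ + 0.6037|11⟩

amp(|b₁b₂…⟩) = product of the factor amplitudes for bits b₁, b₂, …; only kets whose every factor amplitude is nonzero survive.
|00⟩: (-0.768)(0.3342) = -0.2567
|01⟩: (-0.768)(0.9425) = -0.7238
|10⟩: (0.6405)(0.3342) = 0.2141
|11⟩: (0.6405)(0.9425) = 0.6037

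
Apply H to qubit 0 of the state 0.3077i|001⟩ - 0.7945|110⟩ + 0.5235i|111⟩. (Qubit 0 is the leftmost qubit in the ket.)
0.2176i|001⟩ - 0.5618|010⟩ + 0.3702i|011⟩ + 0.2176i|101⟩ + 0.5618|110⟩ - 0.3702i|111⟩

H on qubit 0 mixes each pair of kets that differ only in qubit 0: amplitudes (a, b) of (|…0…⟩, |…1…⟩) become ((a + b)/√2, (a − b)/√2). Kets absent from the input have amplitude 0.
(|001⟩, |101⟩): (a, b) = (0.3077i, 0) → (0.2176i, 0.2176i)
(|010⟩, |110⟩): (a, b) = (0, -0.7945) → (-0.5618, 0.5618)
(|011⟩, |111⟩): (a, b) = (0, 0.5235i) → (0.3702i, -0.3702i)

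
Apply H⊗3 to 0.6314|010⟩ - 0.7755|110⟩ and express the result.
-0.05095|000⟩ - 0.05095|001⟩ + 0.05095|010⟩ + 0.05095|011⟩ + 0.4974|100⟩ + 0.4974|101⟩ - 0.4974|110⟩ - 0.4974|111⟩

H⊗3 gives amp(|y⟩) = (1/2√2) Σ_x (−1)^(x·y) amp(|x⟩), where x·y is the number of positions in which both x and y have a 1.
|000⟩: (0.6314 - 0.7755)/(2√2) = -0.05095
|001⟩: (0.6314 - 0.7755)/(2√2) = -0.05095
|010⟩: (-0.6314 + 0.7755)/(2√2) = 0.05095
|011⟩: (-0.6314 + 0.7755)/(2√2) = 0.05095
|100⟩: (0.6314 + 0.7755)/(2√2) = 0.4974
|101⟩: (0.6314 + 0.7755)/(2√2) = 0.4974
|110⟩: (-0.6314 - 0.7755)/(2√2) = -0.4974
|111⟩: (-0.6314 - 0.7755)/(2√2) = -0.4974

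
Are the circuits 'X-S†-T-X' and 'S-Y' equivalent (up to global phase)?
No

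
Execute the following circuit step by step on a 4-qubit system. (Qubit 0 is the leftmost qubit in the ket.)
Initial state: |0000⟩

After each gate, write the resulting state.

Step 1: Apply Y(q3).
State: i|0001⟩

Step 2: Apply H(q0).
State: (1/√2)i|0001⟩ + (1/√2)i|1001⟩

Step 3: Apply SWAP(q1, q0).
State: (1/√2)i|0001⟩ + (1/√2)i|0101⟩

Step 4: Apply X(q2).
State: (1/√2)i|0011⟩ + (1/√2)i|0111⟩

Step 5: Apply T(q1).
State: (1/√2)i|0011⟩ + (-1/2 + (1/2)i)|0111⟩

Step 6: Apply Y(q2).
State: 1/√2|0001⟩ + (1/2 + (1/2)i)|0101⟩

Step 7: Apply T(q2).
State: 1/√2|0001⟩ + (1/2 + (1/2)i)|0101⟩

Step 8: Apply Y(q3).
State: -(1/√2)i|0000⟩ + (1/2 - (1/2)i)|0100⟩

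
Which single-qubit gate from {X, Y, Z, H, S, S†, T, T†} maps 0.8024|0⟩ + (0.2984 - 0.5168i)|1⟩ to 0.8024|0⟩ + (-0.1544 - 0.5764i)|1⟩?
T†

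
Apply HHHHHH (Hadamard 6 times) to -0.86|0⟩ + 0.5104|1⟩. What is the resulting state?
-0.86|0⟩ + 0.5104|1⟩

H² = I, so an even number of Hadamards cancels: H^6 = I and the state is unchanged.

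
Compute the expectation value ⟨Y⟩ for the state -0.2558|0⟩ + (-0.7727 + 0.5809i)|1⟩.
-0.2972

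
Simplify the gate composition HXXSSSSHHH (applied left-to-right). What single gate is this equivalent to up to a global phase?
I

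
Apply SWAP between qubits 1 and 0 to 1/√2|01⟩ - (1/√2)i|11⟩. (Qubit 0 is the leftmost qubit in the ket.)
1/√2|10⟩ - (1/√2)i|11⟩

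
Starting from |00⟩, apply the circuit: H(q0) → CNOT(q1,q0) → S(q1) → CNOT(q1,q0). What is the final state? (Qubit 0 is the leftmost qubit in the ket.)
1/√2|00⟩ + 1/√2|10⟩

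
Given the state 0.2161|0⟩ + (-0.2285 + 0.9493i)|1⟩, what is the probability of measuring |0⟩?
0.0467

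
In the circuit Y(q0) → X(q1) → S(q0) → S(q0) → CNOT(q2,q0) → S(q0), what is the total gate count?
6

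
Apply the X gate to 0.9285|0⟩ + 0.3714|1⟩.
0.3714|0⟩ + 0.9285|1⟩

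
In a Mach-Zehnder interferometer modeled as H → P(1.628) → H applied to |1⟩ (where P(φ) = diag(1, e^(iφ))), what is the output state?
(0.5286 - 0.4992i)|0⟩ + (0.4714 + 0.4992i)|1⟩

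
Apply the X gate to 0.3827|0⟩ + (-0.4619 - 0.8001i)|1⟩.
(-0.4619 - 0.8001i)|0⟩ + 0.3827|1⟩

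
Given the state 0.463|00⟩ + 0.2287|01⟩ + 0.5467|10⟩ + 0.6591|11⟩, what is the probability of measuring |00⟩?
0.2144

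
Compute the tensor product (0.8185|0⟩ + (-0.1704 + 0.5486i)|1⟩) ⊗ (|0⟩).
0.8185|00⟩ + (-0.1704 + 0.5486i)|10⟩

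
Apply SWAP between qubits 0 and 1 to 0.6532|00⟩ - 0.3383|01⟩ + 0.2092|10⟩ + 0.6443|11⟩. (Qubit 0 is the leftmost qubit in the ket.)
0.6532|00⟩ + 0.2092|01⟩ - 0.3383|10⟩ + 0.6443|11⟩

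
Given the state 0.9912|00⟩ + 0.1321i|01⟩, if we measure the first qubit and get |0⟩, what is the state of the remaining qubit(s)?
0.9912|0⟩ + 0.1321i|1⟩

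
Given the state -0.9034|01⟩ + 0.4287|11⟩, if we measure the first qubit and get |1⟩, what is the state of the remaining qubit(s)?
|1⟩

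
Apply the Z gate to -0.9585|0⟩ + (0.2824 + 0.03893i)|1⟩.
-0.9585|0⟩ + (-0.2824 - 0.03893i)|1⟩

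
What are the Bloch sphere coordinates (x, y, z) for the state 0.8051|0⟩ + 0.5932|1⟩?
(0.9552, 0, 0.2963)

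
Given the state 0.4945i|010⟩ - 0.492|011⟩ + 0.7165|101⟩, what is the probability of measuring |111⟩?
0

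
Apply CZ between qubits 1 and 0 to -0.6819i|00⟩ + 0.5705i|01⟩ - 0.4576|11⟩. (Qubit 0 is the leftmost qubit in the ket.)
-0.6819i|00⟩ + 0.5705i|01⟩ + 0.4576|11⟩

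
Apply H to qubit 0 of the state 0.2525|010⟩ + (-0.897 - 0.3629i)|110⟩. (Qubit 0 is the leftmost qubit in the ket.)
(-0.4557 - 0.2566i)|010⟩ + (0.8128 + 0.2566i)|110⟩

H on qubit 0 mixes each pair of kets that differ only in qubit 0: amplitudes (a, b) of (|…0…⟩, |…1…⟩) become ((a + b)/√2, (a − b)/√2). Kets absent from the input have amplitude 0.
(|010⟩, |110⟩): (a, b) = (0.2525, (-0.897 - 0.3629i)) → ((-0.4557 - 0.2566i), (0.8128 + 0.2566i))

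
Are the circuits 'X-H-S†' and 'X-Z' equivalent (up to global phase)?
No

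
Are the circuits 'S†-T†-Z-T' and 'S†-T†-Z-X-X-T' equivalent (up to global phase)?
Yes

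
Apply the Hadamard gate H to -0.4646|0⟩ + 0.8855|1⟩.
0.2976|0⟩ - 0.9547|1⟩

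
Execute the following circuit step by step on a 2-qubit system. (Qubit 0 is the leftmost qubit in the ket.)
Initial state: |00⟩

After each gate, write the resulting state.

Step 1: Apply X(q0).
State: |10⟩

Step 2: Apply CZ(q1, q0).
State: |10⟩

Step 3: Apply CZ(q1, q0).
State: |10⟩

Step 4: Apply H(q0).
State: 1/√2|00⟩ - 1/√2|10⟩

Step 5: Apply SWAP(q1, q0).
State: 1/√2|00⟩ - 1/√2|01⟩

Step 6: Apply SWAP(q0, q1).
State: 1/√2|00⟩ - 1/√2|10⟩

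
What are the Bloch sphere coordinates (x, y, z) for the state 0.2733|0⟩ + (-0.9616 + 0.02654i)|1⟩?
(-0.5256, 0.01451, -0.8507)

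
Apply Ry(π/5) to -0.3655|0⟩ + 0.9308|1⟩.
-0.6352|0⟩ + 0.7723|1⟩

Ry(π/5) = [[cos(θ/2), −sin(θ/2)], [sin(θ/2), cos(θ/2)]]; θ = π/5, cos(θ/2) ≈ 0.951057, sin(θ/2) ≈ 0.309017.
With a = amp(|0⟩) = -0.3655 and b = amp(|1⟩) = 0.9308:
new amp(|0⟩) = (0.951057)·a + (-0.309017)·b = -0.6352
new amp(|1⟩) = (0.309017)·a + (0.951057)·b = 0.7723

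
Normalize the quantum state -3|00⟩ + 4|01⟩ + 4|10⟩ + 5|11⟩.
-0.3693|00⟩ + 0.4924|01⟩ + 0.4924|10⟩ + 0.6155|11⟩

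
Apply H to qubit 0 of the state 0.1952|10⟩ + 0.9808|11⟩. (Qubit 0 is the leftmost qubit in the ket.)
0.138|00⟩ + 0.6935|01⟩ - 0.138|10⟩ - 0.6935|11⟩

H on qubit 0 mixes each pair of kets that differ only in qubit 0: amplitudes (a, b) of (|…0…⟩, |…1…⟩) become ((a + b)/√2, (a − b)/√2). Kets absent from the input have amplitude 0.
(|00⟩, |10⟩): (a, b) = (0, 0.1952) → (0.138, -0.138)
(|01⟩, |11⟩): (a, b) = (0, 0.9808) → (0.6935, -0.6935)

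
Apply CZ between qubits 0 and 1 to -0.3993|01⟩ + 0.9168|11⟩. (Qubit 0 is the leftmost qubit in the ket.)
-0.3993|01⟩ - 0.9168|11⟩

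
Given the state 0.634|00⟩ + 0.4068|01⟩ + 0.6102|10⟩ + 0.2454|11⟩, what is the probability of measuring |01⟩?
0.1655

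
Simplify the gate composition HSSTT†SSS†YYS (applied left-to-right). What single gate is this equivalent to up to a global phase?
H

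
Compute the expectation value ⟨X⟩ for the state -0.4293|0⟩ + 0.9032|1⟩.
-0.7755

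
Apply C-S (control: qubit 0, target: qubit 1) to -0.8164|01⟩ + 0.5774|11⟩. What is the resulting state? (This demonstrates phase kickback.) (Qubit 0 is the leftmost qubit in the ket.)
-0.8164|01⟩ + 0.5774i|11⟩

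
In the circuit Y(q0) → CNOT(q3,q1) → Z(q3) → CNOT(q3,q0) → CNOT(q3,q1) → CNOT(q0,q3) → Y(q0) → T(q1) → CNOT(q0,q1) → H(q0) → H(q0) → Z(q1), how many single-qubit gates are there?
7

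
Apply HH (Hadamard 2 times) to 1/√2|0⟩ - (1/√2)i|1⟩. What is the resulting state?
1/√2|0⟩ - (1/√2)i|1⟩

H² = I, so an even number of Hadamards cancels: H^2 = I and the state is unchanged.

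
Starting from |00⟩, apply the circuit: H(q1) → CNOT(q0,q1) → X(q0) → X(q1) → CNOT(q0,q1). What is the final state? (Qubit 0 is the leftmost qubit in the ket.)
1/√2|10⟩ + 1/√2|11⟩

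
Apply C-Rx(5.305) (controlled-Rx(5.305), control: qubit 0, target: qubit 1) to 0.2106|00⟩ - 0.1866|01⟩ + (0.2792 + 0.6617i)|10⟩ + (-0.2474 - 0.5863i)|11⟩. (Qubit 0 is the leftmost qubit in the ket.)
0.2106|00⟩ - 0.1866|01⟩ + (-0.5219 - 0.4679i)|10⟩ + (0.5293 + 0.3864i)|11⟩

C-Rx(5.305) leaves the control-|0⟩ kets |00⟩, |01⟩ unchanged and applies Rx(5.305) to qubit 1 on the control-|1⟩ pair (|10⟩, |11⟩).
Rx(5.305) = [[cos(θ/2), −i·sin(θ/2)], [−i·sin(θ/2), cos(θ/2)]]; θ = 5.305, cos(θ/2) ≈ -0.88276, sin(θ/2) ≈ 0.469825.
With a = amp(|10⟩) = (0.2792 + 0.6617i) and b = amp(|11⟩) = (-0.2474 - 0.5863i):
new amp(|10⟩) = (-0.88276)·a + (-0.469825i)·b = (-0.5219 - 0.4679i)
new amp(|11⟩) = (-0.469825i)·a + (-0.88276)·b = (0.5293 + 0.3864i)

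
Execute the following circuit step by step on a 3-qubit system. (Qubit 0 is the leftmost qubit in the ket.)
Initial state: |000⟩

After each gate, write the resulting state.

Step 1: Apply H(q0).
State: 1/√2|000⟩ + 1/√2|100⟩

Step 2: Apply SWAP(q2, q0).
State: 1/√2|000⟩ + 1/√2|001⟩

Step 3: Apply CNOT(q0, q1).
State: 1/√2|000⟩ + 1/√2|001⟩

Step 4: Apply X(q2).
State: 1/√2|000⟩ + 1/√2|001⟩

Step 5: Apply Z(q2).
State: 1/√2|000⟩ - 1/√2|001⟩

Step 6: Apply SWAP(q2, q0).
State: 1/√2|000⟩ - 1/√2|100⟩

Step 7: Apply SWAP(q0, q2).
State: 1/√2|000⟩ - 1/√2|001⟩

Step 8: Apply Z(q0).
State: 1/√2|000⟩ - 1/√2|001⟩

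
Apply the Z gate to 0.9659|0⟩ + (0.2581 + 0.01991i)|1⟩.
0.9659|0⟩ + (-0.2581 - 0.01991i)|1⟩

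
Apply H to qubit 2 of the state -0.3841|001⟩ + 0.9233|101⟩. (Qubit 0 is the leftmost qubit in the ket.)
-0.2716|000⟩ + 0.2716|001⟩ + 0.6529|100⟩ - 0.6529|101⟩

H on qubit 2 mixes each pair of kets that differ only in qubit 2: amplitudes (a, b) of (|…0…⟩, |…1…⟩) become ((a + b)/√2, (a − b)/√2). Kets absent from the input have amplitude 0.
(|000⟩, |001⟩): (a, b) = (0, -0.3841) → (-0.2716, 0.2716)
(|100⟩, |101⟩): (a, b) = (0, 0.9233) → (0.6529, -0.6529)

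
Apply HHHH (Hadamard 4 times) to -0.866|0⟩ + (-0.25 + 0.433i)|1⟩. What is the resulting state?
-0.866|0⟩ + (-0.25 + 0.433i)|1⟩

H² = I, so an even number of Hadamards cancels: H^4 = I and the state is unchanged.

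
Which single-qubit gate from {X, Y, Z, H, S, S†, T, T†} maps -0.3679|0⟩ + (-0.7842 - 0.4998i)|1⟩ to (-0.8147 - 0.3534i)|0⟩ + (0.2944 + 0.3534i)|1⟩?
H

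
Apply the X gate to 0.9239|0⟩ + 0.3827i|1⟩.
0.3827i|0⟩ + 0.9239|1⟩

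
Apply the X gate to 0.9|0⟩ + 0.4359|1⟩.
0.4359|0⟩ + 0.9|1⟩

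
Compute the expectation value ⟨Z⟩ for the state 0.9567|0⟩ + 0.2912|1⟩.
0.8305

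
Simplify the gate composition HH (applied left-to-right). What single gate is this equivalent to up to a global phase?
I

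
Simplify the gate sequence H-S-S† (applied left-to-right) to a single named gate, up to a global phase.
H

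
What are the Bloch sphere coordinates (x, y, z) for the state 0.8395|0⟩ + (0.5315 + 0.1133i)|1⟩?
(0.8924, 0.1902, 0.4094)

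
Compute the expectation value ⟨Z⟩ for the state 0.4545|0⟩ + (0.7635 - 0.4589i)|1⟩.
-0.587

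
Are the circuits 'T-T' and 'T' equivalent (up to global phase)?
No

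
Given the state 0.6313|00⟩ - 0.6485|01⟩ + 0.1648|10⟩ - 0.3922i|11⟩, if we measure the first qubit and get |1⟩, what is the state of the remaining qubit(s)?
0.3874|0⟩ - 0.9219i|1⟩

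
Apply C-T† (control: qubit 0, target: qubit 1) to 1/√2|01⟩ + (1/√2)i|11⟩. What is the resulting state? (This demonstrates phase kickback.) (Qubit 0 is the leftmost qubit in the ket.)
1/√2|01⟩ + (1/2 + (1/2)i)|11⟩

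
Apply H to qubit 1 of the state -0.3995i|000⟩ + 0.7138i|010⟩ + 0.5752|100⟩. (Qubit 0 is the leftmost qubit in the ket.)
0.2222i|000⟩ - 0.7872i|010⟩ + 0.4067|100⟩ + 0.4067|110⟩

H on qubit 1 mixes each pair of kets that differ only in qubit 1: amplitudes (a, b) of (|…0…⟩, |…1…⟩) become ((a + b)/√2, (a − b)/√2). Kets absent from the input have amplitude 0.
(|000⟩, |010⟩): (a, b) = (-0.3995i, 0.7138i) → (0.2222i, -0.7872i)
(|100⟩, |110⟩): (a, b) = (0.5752, 0) → (0.4067, 0.4067)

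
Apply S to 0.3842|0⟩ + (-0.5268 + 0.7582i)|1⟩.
0.3842|0⟩ + (-0.7582 - 0.5268i)|1⟩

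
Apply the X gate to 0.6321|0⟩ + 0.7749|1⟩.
0.7749|0⟩ + 0.6321|1⟩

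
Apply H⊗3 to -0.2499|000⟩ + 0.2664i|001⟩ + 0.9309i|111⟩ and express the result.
(-0.08835 + 0.4233i)|000⟩ + (-0.08835 - 0.4233i)|001⟩ + (-0.08835 - 0.2349i)|010⟩ + (-0.08835 + 0.2349i)|011⟩ + (-0.08835 - 0.2349i)|100⟩ + (-0.08835 + 0.2349i)|101⟩ + (-0.08835 + 0.4233i)|110⟩ + (-0.08835 - 0.4233i)|111⟩

H⊗3 gives amp(|y⟩) = (1/2√2) Σ_x (−1)^(x·y) amp(|x⟩), where x·y is the number of positions in which both x and y have a 1.
|000⟩: (-0.2499 + 0.2664i + 0.9309i)/(2√2) = (-0.08835 + 0.4233i)
|001⟩: (-0.2499 - 0.2664i - 0.9309i)/(2√2) = (-0.08835 - 0.4233i)
|010⟩: (-0.2499 + 0.2664i - 0.9309i)/(2√2) = (-0.08835 - 0.2349i)
|011⟩: (-0.2499 - 0.2664i + 0.9309i)/(2√2) = (-0.08835 + 0.2349i)
|100⟩: (-0.2499 + 0.2664i - 0.9309i)/(2√2) = (-0.08835 - 0.2349i)
|101⟩: (-0.2499 - 0.2664i + 0.9309i)/(2√2) = (-0.08835 + 0.2349i)
|110⟩: (-0.2499 + 0.2664i + 0.9309i)/(2√2) = (-0.08835 + 0.4233i)
|111⟩: (-0.2499 - 0.2664i - 0.9309i)/(2√2) = (-0.08835 - 0.4233i)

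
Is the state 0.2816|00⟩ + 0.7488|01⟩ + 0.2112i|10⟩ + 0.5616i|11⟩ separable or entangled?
Separable

Writing the state as a|00⟩ + b|01⟩ + c|10⟩ + d|11⟩, it is a product state iff ad − bc = 0.
Here (a, b, c, d) = (0.2816, 0.7488, 0.2112i, 0.5616i): ad − bc = (0.2816)(0.5616i) − (0.7488)(0.2112i) = 0, so the state is separable.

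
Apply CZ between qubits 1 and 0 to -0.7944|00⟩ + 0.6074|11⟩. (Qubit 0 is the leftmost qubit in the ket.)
-0.7944|00⟩ - 0.6074|11⟩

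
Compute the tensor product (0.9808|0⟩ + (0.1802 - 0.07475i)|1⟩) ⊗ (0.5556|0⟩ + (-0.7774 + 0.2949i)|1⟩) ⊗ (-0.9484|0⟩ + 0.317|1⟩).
-0.5168|000⟩ + 0.1727|001⟩ + (0.7231 - 0.2743i)|010⟩ + (-0.2417 + 0.09169i)|011⟩ + (-0.09495 + 0.03939i)|100⟩ + (0.03174 - 0.01317i)|101⟩ + (0.112 - 0.1055i)|110⟩ + (-0.03742 + 0.03527i)|111⟩

amp(|b₁b₂…⟩) = product of the factor amplitudes for bits b₁, b₂, …; only kets whose every factor amplitude is nonzero survive.
|000⟩: (0.9808)(0.5556)(-0.9484) = -0.5168
|001⟩: (0.9808)(0.5556)(0.317) = 0.1727
|010⟩: (0.9808)(-0.7774 + 0.2949i)(-0.9484) = (0.7231 - 0.2743i)
|011⟩: (0.9808)(-0.7774 + 0.2949i)(0.317) = (-0.2417 + 0.09169i)
|100⟩: (0.1802 - 0.07475i)(0.5556)(-0.9484) = (-0.09495 + 0.03939i)
|101⟩: (0.1802 - 0.07475i)(0.5556)(0.317) = (0.03174 - 0.01317i)
|110⟩: (0.1802 - 0.07475i)(-0.7774 + 0.2949i)(-0.9484) = (0.112 - 0.1055i)
|111⟩: (0.1802 - 0.07475i)(-0.7774 + 0.2949i)(0.317) = (-0.03742 + 0.03527i)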